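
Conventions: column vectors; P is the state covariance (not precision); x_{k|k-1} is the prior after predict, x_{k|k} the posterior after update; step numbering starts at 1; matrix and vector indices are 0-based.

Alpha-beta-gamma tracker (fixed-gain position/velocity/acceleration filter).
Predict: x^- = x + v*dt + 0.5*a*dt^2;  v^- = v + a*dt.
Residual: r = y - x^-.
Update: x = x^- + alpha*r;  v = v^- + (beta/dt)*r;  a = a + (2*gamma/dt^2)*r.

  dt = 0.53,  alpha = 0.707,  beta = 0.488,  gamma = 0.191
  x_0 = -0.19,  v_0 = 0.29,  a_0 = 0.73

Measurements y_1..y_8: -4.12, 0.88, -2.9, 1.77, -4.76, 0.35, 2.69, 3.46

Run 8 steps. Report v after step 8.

v_post = 5.3024

step 1: x_pred=0.0662  r=-4.1862  x^+=-2.8934  v^+=-3.1776  a^+=-4.9629
step 2: x_pred=-5.2746  r=6.1546  x^+=-0.9233  v^+=-0.1411  a^+=3.4068
step 3: x_pred=-0.5196  r=-2.3804  x^+=-2.2025  v^+=-0.5272  a^+=0.1696
step 4: x_pred=-2.4581  r=4.2281  x^+=0.5312  v^+=3.4558  a^+=5.9196
step 5: x_pred=3.1941  r=-7.9541  x^+=-2.4294  v^+=-0.7307  a^+=-4.8974
step 6: x_pred=-3.5045  r=3.8545  x^+=-0.7794  v^+=0.2228  a^+=0.3445
step 7: x_pred=-0.6129  r=3.3029  x^+=1.7222  v^+=3.4466  a^+=4.8361
step 8: x_pred=4.2282  r=-0.7682  x^+=3.6851  v^+=5.3024  a^+=3.7915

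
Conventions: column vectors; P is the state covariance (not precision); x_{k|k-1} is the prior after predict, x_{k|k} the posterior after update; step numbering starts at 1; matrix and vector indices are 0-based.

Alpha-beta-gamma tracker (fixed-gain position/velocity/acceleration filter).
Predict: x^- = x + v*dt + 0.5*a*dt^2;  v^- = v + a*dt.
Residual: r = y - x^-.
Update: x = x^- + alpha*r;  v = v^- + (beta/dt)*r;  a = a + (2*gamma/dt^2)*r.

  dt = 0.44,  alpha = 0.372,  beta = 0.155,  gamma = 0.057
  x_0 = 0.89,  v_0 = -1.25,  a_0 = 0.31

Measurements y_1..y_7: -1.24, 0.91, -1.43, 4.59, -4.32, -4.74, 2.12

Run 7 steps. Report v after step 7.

step 1: x_pred=0.3700  r=-1.6100  x^+=-0.2289  v^+=-1.6808  a^+=-0.6380
step 2: x_pred=-1.0302  r=1.9402  x^+=-0.3085  v^+=-1.2780  a^+=0.5044
step 3: x_pred=-0.8220  r=-0.6080  x^+=-1.0481  v^+=-1.2703  a^+=0.1464
step 4: x_pred=-1.5929  r=6.1829  x^+=0.7071  v^+=0.9722  a^+=3.7871
step 5: x_pred=1.5015  r=-5.8215  x^+=-0.6641  v^+=0.5878  a^+=0.3592
step 6: x_pred=-0.3707  r=-4.3693  x^+=-1.9961  v^+=-0.7934  a^+=-2.2137
step 7: x_pred=-2.5594  r=4.6794  x^+=-0.8187  v^+=-0.1189  a^+=0.5418

v_post = -0.1189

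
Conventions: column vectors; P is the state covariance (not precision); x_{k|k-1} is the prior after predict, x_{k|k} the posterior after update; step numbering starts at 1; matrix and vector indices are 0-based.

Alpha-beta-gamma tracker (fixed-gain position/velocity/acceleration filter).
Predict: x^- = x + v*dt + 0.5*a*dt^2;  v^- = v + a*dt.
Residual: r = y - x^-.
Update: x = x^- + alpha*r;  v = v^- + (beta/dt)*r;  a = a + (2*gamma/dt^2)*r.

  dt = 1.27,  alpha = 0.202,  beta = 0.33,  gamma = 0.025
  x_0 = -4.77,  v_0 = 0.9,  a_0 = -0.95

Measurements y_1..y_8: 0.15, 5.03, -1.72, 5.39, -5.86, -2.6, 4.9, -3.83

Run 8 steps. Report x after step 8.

x_post = -5.0473

step 1: x_pred=-4.3931  r=4.5431  x^+=-3.4754  v^+=0.8740  a^+=-0.8092
step 2: x_pred=-3.0180  r=8.0480  x^+=-1.3923  v^+=1.9376  a^+=-0.5597
step 3: x_pred=0.6171  r=-2.3371  x^+=0.1450  v^+=0.6195  a^+=-0.6321
step 4: x_pred=0.4220  r=4.9680  x^+=1.4255  v^+=1.1076  a^+=-0.4781
step 5: x_pred=2.4466  r=-8.3066  x^+=0.7687  v^+=-1.6580  a^+=-0.7356
step 6: x_pred=-1.9302  r=-0.6698  x^+=-2.0655  v^+=-2.7663  a^+=-0.7564
step 7: x_pred=-6.1887  r=11.0887  x^+=-3.9488  v^+=-0.8456  a^+=-0.4126
step 8: x_pred=-5.3554  r=1.5254  x^+=-5.0473  v^+=-0.9733  a^+=-0.3653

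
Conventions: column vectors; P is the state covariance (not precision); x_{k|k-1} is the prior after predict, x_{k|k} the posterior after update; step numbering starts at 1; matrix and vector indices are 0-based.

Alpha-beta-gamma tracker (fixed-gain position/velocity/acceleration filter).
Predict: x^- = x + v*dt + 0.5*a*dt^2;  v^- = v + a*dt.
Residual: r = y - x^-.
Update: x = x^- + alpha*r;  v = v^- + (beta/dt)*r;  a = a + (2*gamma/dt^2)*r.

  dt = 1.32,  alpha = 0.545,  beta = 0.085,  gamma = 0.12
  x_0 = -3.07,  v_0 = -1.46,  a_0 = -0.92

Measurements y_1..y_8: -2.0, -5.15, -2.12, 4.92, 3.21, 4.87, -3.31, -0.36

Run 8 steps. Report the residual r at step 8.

resid = -18.4154

step 1: x_pred=-5.7987  r=3.7987  x^+=-3.7284  v^+=-2.4298  a^+=-0.3968
step 2: x_pred=-7.2814  r=2.1314  x^+=-6.1198  v^+=-2.8163  a^+=-0.1032
step 3: x_pred=-9.9271  r=7.8071  x^+=-5.6723  v^+=-2.4497  a^+=0.9722
step 4: x_pred=-8.0589  r=12.9789  x^+=-0.9854  v^+=-0.3307  a^+=2.7599
step 5: x_pred=0.9825  r=2.2275  x^+=2.1965  v^+=3.4558  a^+=3.0667
step 6: x_pred=9.4299  r=-4.5599  x^+=6.9448  v^+=7.2103  a^+=2.4386
step 7: x_pred=18.5869  r=-21.8969  x^+=6.6531  v^+=9.0193  a^+=-0.5775
step 8: x_pred=18.0554  r=-18.4154  x^+=8.0190  v^+=7.0712  a^+=-3.1140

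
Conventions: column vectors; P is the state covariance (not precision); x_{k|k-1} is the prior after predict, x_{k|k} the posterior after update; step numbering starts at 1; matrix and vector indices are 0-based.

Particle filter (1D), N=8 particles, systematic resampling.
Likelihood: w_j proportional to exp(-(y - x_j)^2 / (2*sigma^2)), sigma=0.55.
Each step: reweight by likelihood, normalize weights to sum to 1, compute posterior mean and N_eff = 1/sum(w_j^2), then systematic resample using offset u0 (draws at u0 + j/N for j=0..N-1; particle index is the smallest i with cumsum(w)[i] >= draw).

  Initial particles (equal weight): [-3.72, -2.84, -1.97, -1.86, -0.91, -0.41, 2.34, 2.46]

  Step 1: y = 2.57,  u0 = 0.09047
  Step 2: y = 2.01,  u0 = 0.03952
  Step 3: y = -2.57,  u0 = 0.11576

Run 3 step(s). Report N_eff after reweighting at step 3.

step 1: w=[0.0000, 0.0000, 0.0000, 0.0000, 0.0000, 0.0000, 0.4831, 0.5169]  mean=2.4020  Neff=1.9977  idx=[6, 6, 6, 6, 7, 7, 7, 7]
step 2: w=[0.1347, 0.1347, 0.1347, 0.1347, 0.1153, 0.1153, 0.1153, 0.1153]  mean=2.3954  Neff=7.9526  idx=[0, 1, 2, 3, 4, 5, 6, 7]
step 3: w=[0.2194, 0.2194, 0.2194, 0.2194, 0.0306, 0.0306, 0.0306, 0.0306]  mean=2.3547  Neff=5.0927  idx=[0, 1, 1, 2, 2, 3, 3, 7]

N_eff = 5.0927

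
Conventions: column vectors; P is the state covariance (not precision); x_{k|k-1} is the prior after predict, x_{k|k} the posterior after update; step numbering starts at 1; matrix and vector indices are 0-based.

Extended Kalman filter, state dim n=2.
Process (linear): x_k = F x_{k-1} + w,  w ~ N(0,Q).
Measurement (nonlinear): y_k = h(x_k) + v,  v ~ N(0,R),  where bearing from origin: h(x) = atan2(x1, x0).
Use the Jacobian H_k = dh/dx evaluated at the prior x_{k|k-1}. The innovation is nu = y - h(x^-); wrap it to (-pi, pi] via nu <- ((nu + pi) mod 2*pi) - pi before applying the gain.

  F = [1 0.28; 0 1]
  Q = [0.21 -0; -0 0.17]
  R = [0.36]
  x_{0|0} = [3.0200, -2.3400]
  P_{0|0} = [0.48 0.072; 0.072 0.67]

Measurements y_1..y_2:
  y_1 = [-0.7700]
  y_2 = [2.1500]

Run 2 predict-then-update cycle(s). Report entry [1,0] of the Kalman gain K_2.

step 1: x^-=[2.3648, -2.3400]  P^-=[0.7828 0.2596; 0.2596 0.8400]  H_jac=[0.2114 0.2137]  S=[0.4568]  K=[0.4838; 0.5131]  nu=[0.0101]  x^+=[2.3697, -2.3348]  P^+=[0.6759 0.1462; 0.1462 0.7198]
step 2: x^-=[1.7160, -2.3348]  P^-=[1.0243 0.3478; 0.3478 0.8898]  H_jac=[0.2781 0.2044]  S=[0.5159]  K=[0.6899; 0.5399]  nu=[3.0870]  x^+=[3.8456, -0.6680]  P^+=[0.7787 0.1556; 0.1556 0.7394]

K[1,0] = 0.5399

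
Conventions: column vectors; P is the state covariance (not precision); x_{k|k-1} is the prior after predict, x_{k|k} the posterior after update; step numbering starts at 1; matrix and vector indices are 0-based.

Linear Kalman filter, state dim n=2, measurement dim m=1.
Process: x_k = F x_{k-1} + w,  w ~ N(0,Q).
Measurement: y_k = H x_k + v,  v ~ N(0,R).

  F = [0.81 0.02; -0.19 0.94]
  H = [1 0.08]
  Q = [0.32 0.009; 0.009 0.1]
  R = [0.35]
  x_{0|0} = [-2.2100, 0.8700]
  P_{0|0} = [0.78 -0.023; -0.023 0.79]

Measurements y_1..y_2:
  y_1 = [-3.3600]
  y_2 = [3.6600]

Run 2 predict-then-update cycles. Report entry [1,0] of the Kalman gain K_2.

step 1: x^-=[-1.7727, 1.2377]  P^-=[0.8313 -0.1136; -0.1136 0.8344]  S=[1.1685]  K=[0.7037; -0.0401]  nu=[-1.6863]  x^+=[-2.9593, 1.3053]  P^+=[0.2527 -0.0806; -0.0806 0.8325]
step 2: x^-=[-2.3709, 1.7893]  P^-=[0.4835 -0.0753; -0.0753 0.8736]  S=[0.8271]  K=[0.5774; -0.0066]  nu=[5.8878]  x^+=[1.0284, 1.7505]  P^+=[0.2078 -0.0722; -0.0722 0.8735]

K[1,0] = -0.0066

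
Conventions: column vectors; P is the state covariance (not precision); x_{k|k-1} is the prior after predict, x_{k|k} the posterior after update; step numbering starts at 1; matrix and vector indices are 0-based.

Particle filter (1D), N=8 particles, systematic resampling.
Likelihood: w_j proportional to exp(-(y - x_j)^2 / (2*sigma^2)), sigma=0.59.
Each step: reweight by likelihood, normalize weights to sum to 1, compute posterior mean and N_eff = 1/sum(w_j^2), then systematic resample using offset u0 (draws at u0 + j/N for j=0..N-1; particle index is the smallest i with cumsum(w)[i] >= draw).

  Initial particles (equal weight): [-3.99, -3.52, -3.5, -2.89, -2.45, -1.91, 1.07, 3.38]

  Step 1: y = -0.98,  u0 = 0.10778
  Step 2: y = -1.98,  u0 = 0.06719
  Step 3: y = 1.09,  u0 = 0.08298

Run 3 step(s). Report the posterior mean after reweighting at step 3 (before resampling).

post_mean = -1.9105

step 1: w=[0.0000, 0.0003, 0.0003, 0.0155, 0.1314, 0.8455, 0.0070, 0.0000]  mean=-1.9763  Neff=1.3654  idx=[4, 5, 5, 5, 5, 5, 5, 5]
step 2: w=[0.0948, 0.1293, 0.1293, 0.1293, 0.1293, 0.1293, 0.1293, 0.1293]  mean=-1.9612  Neff=7.9339  idx=[0, 1, 2, 3, 4, 5, 6, 7]
step 3: w=[0.0009, 0.1427, 0.1427, 0.1427, 0.1427, 0.1427, 0.1427, 0.1427]  mean=-1.9105  Neff=7.0125  idx=[1, 2, 3, 4, 5, 5, 6, 7]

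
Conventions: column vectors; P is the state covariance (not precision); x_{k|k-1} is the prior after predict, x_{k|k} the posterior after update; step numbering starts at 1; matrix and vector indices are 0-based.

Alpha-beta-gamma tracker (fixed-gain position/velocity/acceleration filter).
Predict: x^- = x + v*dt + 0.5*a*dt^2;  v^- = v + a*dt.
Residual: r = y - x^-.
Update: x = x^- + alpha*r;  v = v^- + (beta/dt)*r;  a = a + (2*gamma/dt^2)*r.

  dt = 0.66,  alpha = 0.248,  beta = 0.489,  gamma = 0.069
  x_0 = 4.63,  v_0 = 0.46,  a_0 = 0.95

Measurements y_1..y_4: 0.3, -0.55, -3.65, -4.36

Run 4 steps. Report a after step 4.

step 1: x_pred=5.1405  r=-4.8405  x^+=3.9401  v^+=-2.4994  a^+=-0.5835
step 2: x_pred=2.1634  r=-2.7134  x^+=1.4905  v^+=-4.8949  a^+=-1.4431
step 3: x_pred=-2.0544  r=-1.5956  x^+=-2.4501  v^+=-7.0295  a^+=-1.9486
step 4: x_pred=-7.5140  r=3.1540  x^+=-6.7318  v^+=-5.9787  a^+=-0.9494

a_post = -0.9494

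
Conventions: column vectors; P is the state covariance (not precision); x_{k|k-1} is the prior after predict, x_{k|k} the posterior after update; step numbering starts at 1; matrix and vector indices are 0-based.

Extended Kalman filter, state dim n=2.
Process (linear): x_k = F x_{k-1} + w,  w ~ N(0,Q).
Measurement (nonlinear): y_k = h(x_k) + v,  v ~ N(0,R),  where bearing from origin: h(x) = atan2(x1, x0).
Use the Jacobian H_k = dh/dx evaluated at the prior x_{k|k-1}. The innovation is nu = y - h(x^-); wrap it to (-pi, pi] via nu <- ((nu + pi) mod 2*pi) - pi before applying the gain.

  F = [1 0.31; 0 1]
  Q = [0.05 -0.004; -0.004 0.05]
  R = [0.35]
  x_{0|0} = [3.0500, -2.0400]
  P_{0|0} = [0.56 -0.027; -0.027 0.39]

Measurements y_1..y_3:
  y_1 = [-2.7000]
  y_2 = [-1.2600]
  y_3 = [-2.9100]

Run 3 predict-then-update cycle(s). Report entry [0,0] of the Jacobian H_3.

step 1: x^-=[2.4176, -2.0400]  P^-=[0.6307 0.0899; 0.0899 0.4400]  H_jac=[0.2039 0.2416]  S=[0.4108]  K=[0.3659; 0.3034]  nu=[-1.9991]  x^+=[1.6861, -2.6466]  P^+=[0.5757 0.0443; 0.0443 0.4022]
step 2: x^-=[0.8656, -2.6466]  P^-=[0.6918 0.1650; 0.1650 0.4522]  H_jac=[0.3413 0.1116]  S=[0.4488]  K=[0.5672; 0.2379]  nu=[-0.0053]  x^+=[0.8626, -2.6478]  P^+=[0.5475 0.1044; 0.1044 0.4268]
step 3: x^-=[0.0418, -2.6478]  P^-=[0.7032 0.2327; 0.2327 0.4768]  H_jac=[0.3776 0.0060]  S=[0.4513]  K=[0.5914; 0.2010]  nu=[-1.3550]  x^+=[-0.7595, -2.9202]  P^+=[0.5454 0.1791; 0.1791 0.4585]

H_jac[0,0] = 0.3776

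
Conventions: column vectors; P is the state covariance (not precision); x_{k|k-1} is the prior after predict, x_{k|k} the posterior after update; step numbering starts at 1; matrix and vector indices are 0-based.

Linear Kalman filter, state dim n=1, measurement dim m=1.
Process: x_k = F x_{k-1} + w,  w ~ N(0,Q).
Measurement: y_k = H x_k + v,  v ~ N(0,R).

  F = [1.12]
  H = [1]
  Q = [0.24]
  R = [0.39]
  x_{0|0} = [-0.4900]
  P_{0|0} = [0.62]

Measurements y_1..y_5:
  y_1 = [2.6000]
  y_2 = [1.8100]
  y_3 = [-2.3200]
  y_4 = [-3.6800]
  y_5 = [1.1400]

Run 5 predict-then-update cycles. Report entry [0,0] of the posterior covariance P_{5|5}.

P_post[0,0] = 0.2229

step 1: x^-=[-0.5488]  P^-=[1.0177]  S=[1.4077]  K=[0.7230]  nu=[3.1488]  x^+=[1.7276]  P^+=[0.2820]
step 2: x^-=[1.9350]  P^-=[0.5937]  S=[0.9837]  K=[0.6035]  nu=[-0.1250]  x^+=[1.8595]  P^+=[0.2354]
step 3: x^-=[2.0827]  P^-=[0.5353]  S=[0.9253]  K=[0.5785]  nu=[-4.4027]  x^+=[-0.4642]  P^+=[0.2256]
step 4: x^-=[-0.5200]  P^-=[0.5230]  S=[0.9130]  K=[0.5728]  nu=[-3.1600]  x^+=[-2.3302]  P^+=[0.2234]
step 5: x^-=[-2.6098]  P^-=[0.5202]  S=[0.9102]  K=[0.5715]  nu=[3.7498]  x^+=[-0.4666]  P^+=[0.2229]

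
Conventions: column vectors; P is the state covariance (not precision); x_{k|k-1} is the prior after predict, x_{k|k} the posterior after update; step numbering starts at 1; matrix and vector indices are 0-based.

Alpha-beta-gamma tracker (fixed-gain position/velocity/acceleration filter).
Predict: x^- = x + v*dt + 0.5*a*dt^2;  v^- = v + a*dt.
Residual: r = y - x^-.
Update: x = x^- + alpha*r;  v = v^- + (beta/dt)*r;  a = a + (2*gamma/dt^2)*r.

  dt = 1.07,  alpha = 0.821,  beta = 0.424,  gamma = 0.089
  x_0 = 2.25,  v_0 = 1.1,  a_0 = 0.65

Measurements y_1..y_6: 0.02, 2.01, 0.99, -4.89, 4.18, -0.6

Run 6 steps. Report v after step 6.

step 1: x_pred=3.7991  r=-3.7791  x^+=0.6965  v^+=0.2980  a^+=0.0625
step 2: x_pred=1.0511  r=0.9589  x^+=1.8383  v^+=0.7448  a^+=0.2115
step 3: x_pred=2.7564  r=-1.7664  x^+=1.3062  v^+=0.2712  a^+=-0.0631
step 4: x_pred=1.5603  r=-6.4503  x^+=-3.7354  v^+=-2.3523  a^+=-1.0659
step 5: x_pred=-6.8625  r=11.0425  x^+=2.2034  v^+=0.8829  a^+=0.6509
step 6: x_pred=3.5207  r=-4.1207  x^+=0.1376  v^+=-0.0535  a^+=0.0102

v_post = -0.0535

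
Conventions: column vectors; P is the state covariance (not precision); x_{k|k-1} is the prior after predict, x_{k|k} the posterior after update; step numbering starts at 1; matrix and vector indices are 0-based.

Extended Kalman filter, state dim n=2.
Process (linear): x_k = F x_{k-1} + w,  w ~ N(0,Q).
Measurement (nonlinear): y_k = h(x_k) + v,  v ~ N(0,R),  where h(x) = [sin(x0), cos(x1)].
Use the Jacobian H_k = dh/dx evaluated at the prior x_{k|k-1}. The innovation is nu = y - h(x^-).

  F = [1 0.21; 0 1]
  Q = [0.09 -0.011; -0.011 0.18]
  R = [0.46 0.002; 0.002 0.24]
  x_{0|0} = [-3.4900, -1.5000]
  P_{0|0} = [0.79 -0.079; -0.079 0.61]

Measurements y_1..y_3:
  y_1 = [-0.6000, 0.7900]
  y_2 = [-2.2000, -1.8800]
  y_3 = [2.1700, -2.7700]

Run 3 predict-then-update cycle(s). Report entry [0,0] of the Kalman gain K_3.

step 1: x^-=[-3.8050, -1.5000]  P^-=[0.8737 0.0381; 0.0381 0.7900]  H_jac=[-0.7879 0.0000; 0.0000 0.9975]  S=[1.0024 -0.0279; -0.0279 1.0260]  K=[-0.6862 0.0184; -0.0085 0.7678]  nu=[-1.2158, 0.7193]  x^+=[-2.9575, -0.9374]  P^+=[0.4006 0.0030; 0.0030 0.1847]
step 2: x^-=[-3.1543, -0.9374]  P^-=[0.5000 0.0308; 0.0308 0.3647]  H_jac=[-0.9999 0.0000; 0.0000 0.8060]  S=[0.9599 -0.0228; -0.0228 0.4769]  K=[-0.5202 0.0272; -0.0175 0.6155]  nu=[-2.2127, -2.4719]  x^+=[-2.0704, -2.4202]  P^+=[0.2393 0.0068; 0.0068 0.1832]
step 3: x^-=[-2.5787, -2.4202]  P^-=[0.3402 0.0343; 0.0343 0.3632]  H_jac=[-0.8457 0.0000; 0.0000 0.6604]  S=[0.7033 -0.0171; -0.0171 0.3984]  K=[-0.4081 0.0393; -0.0266 0.6009]  nu=[2.7036, -2.0191]  x^+=[-3.7614, -3.7054]  P^+=[0.2219 0.0130; 0.0130 0.2183]

K[0,0] = -0.4081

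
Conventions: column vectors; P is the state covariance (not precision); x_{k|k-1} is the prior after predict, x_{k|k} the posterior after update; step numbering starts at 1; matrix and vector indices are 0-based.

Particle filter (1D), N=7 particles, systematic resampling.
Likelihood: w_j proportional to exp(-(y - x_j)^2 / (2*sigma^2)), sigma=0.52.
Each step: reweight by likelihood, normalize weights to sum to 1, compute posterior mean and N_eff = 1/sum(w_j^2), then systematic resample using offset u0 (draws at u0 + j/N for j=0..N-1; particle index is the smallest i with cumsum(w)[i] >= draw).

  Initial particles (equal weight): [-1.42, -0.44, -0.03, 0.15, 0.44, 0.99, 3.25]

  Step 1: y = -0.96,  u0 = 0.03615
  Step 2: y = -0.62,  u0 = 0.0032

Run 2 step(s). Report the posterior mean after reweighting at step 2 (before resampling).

post_mean = -0.6004

step 1: w=[0.4188, 0.3756, 0.1251, 0.0635, 0.0165, 0.0005, 0.0000]  mean=-0.7463  Neff=2.9727  idx=[0, 0, 0, 1, 1, 1, 2]
step 2: w=[0.0717, 0.0717, 0.0717, 0.2206, 0.2206, 0.2206, 0.1230]  mean=-0.6004  Neff=5.6638  idx=[0, 2, 3, 3, 4, 5, 5]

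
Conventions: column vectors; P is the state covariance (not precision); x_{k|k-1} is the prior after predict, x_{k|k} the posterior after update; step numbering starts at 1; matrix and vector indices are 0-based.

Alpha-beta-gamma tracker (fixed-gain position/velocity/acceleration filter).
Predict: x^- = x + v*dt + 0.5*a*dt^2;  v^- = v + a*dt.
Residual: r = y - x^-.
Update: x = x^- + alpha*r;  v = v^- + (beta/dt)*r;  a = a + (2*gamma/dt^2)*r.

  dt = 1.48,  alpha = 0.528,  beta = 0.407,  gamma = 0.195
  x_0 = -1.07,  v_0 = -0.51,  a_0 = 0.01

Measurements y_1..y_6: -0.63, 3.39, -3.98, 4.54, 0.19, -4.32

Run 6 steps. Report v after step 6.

step 1: x_pred=-1.8138  r=1.1838  x^+=-1.1888  v^+=-0.1696  a^+=0.2208
step 2: x_pred=-1.1980  r=4.5880  x^+=1.2244  v^+=1.4188  a^+=1.0377
step 3: x_pred=4.4608  r=-8.4408  x^+=0.0040  v^+=0.6334  a^+=-0.4652
step 4: x_pred=0.4320  r=4.1080  x^+=2.6010  v^+=1.0746  a^+=0.2662
step 5: x_pred=4.4830  r=-4.2930  x^+=2.2163  v^+=0.2881  a^+=-0.4981
step 6: x_pred=2.0971  r=-6.4171  x^+=-1.2911  v^+=-2.2139  a^+=-1.6407

v_post = -2.2139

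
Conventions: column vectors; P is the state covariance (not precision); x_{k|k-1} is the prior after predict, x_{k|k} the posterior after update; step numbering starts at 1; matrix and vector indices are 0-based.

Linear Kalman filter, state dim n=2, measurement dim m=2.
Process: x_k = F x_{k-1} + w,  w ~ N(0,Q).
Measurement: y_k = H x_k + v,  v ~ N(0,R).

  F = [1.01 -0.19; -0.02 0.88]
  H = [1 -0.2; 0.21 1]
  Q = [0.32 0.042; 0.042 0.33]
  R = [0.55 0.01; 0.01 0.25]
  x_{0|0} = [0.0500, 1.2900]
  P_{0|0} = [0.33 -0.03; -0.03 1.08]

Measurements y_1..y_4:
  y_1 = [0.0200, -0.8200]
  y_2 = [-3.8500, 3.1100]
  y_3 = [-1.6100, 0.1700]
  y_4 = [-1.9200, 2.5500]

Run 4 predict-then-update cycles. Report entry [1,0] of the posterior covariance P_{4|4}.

step 1: x^-=[-0.1946, 1.1342]  P^-=[0.7071 -0.1720; -0.1720 1.1675]  S=[1.3726 -0.2398; -0.2398 1.3765]  K=[0.5541 0.0794; -0.1566 0.7947]  nu=[0.4414, -1.9133]  x^+=[-0.1020, -0.4554]  P^+=[0.2981 -0.0372; -0.0372 0.2049]
step 2: x^-=[-0.0165, -0.3987]  P^-=[0.6458 -0.0315; -0.0315 0.4901]  S=[1.2280 0.0174; 0.0174 0.7554]  K=[0.5292 0.1256; -0.1146 0.6427]  nu=[-3.9133, 3.5122]  x^+=[-1.6463, 2.3071]  P^+=[0.2876 -0.0237; -0.0237 0.1645]
step 3: x^-=[-2.1011, 2.0632]  P^-=[0.6284 -0.0125; -0.0125 0.4583]  S=[1.2017 0.0384; 0.0384 0.7308]  K=[0.5206 0.1362; -0.1067 0.6292]  nu=[0.9037, -1.4519]  x^+=[-1.8283, 1.0532]  P^+=[0.2837 -0.0203; -0.0203 0.1605]
step 4: x^-=[-2.0467, 0.9634]  P^-=[0.6229 -0.0087; -0.0087 0.4551]  S=[1.1946 0.0415; 0.0415 0.7289]  K=[0.5181 0.1381; -0.1053 0.6278]  nu=[0.3193, 2.0165]  x^+=[-1.6028, 2.1957]  P^+=[0.2824 -0.0196; -0.0196 0.1600]

P_post[1,0] = -0.0196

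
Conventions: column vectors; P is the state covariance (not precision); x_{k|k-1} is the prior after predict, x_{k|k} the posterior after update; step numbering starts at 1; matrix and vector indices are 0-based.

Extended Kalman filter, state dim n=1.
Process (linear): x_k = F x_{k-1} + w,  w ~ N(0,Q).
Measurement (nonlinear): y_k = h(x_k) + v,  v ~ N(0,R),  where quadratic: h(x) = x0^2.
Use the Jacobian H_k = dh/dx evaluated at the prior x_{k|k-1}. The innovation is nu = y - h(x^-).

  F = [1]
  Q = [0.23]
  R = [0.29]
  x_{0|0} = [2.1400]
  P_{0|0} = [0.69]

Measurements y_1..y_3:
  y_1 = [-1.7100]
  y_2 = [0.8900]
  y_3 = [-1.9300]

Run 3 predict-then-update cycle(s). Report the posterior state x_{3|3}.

step 1: x^-=[2.1400]  P^-=[0.9200]  H_jac=[4.2800]  S=[17.1429]  K=[0.2297]  nu=[-6.2896]  x^+=[0.6953]  P^+=[0.0156]
step 2: x^-=[0.6953]  P^-=[0.2456]  H_jac=[1.3907]  S=[0.7649]  K=[0.4465]  nu=[0.4065]  x^+=[0.8768]  P^+=[0.0931]
step 3: x^-=[0.8768]  P^-=[0.3231]  H_jac=[1.7536]  S=[1.2836]  K=[0.4414]  nu=[-2.6988]  x^+=[-0.3145]  P^+=[0.0730]

x_post = [-0.3145]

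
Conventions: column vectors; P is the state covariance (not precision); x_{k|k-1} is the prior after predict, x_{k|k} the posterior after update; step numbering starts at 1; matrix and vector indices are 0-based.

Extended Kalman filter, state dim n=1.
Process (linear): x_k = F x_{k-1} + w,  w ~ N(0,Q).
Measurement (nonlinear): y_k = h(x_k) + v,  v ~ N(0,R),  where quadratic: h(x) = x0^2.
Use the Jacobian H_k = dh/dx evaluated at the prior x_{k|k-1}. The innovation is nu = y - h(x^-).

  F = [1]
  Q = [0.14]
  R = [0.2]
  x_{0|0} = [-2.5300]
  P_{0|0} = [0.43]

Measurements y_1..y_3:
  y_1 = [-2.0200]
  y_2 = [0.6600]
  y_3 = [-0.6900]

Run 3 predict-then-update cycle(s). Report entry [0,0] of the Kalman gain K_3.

step 1: x^-=[-2.5300]  P^-=[0.5700]  H_jac=[-5.0600]  S=[14.7941]  K=[-0.1950]  nu=[-8.4209]  x^+=[-0.8883]  P^+=[0.0077]
step 2: x^-=[-0.8883]  P^-=[0.1477]  H_jac=[-1.7766]  S=[0.6662]  K=[-0.3939]  nu=[-0.1291]  x^+=[-0.8375]  P^+=[0.0443]
step 3: x^-=[-0.8375]  P^-=[0.1843]  H_jac=[-1.6749]  S=[0.7171]  K=[-0.4305]  nu=[-1.3913]  x^+=[-0.2384]  P^+=[0.0514]

K[0,0] = -0.4305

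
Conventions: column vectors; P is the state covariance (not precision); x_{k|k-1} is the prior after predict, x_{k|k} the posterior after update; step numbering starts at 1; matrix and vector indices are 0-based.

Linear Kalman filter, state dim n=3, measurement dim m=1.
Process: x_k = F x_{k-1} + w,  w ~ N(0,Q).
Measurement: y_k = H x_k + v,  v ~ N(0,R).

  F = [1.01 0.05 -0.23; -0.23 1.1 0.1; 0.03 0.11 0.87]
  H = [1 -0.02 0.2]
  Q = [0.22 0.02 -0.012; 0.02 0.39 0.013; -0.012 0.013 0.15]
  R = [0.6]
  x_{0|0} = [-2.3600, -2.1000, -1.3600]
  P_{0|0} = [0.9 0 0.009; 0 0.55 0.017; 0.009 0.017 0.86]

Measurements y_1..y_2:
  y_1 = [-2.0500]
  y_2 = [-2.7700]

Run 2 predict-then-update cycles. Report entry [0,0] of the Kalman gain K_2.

K[0,0] = 0.5504

step 1: x^-=[-2.1758, -1.9032, -1.4850]  P^-=[1.1804 -0.1814 -0.1456; -0.1814 1.1150 0.1628; -0.1456 0.1628 0.8121]  S=[1.7610]  K=[0.6558; -0.0972; 0.0077]  nu=[0.3847]  x^+=[-1.9235, -1.9406, -1.4820]  P^+=[0.4230 -0.0692 -0.1545; -0.0692 1.0984 0.1642; -0.1545 0.1642 0.8120]
step 2: x^-=[-1.6989, -1.8405, -1.5605]  P^-=[0.7582 -0.1771 -0.2951; -0.1771 1.8278 0.4025; -0.2951 0.4025 0.8012]  S=[1.2768]  K=[0.5504; -0.1043; -0.1120]  nu=[-0.7958]  x^+=[-2.1369, -1.7575, -1.4715]  P^+=[0.3714 -0.1038 -0.2165; -0.1038 1.8139 0.3876; -0.2165 0.3876 0.7852]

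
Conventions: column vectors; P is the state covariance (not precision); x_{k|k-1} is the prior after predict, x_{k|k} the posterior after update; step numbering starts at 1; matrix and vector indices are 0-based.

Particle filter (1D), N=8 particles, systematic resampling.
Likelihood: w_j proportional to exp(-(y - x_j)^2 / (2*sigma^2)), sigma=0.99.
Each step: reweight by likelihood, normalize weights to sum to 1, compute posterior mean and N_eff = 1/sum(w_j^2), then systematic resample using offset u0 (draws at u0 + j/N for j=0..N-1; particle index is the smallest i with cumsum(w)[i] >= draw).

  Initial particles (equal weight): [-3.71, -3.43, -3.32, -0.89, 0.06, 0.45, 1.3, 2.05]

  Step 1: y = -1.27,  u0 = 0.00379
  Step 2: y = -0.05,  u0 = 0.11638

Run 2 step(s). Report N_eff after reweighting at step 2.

step 1: w=[0.0259, 0.0500, 0.0633, 0.5018, 0.2191, 0.1194, 0.0186, 0.0020]  mean=-0.8293  Neff=3.1098  idx=[0, 2, 3, 3, 3, 3, 4, 5]
step 2: w=[0.0002, 0.0009, 0.1494, 0.1494, 0.1494, 0.1494, 0.2128, 0.1885]  mean=-0.4381  Neff=5.8795  idx=[2, 3, 4, 5, 6, 6, 7, 7]

N_eff = 5.8795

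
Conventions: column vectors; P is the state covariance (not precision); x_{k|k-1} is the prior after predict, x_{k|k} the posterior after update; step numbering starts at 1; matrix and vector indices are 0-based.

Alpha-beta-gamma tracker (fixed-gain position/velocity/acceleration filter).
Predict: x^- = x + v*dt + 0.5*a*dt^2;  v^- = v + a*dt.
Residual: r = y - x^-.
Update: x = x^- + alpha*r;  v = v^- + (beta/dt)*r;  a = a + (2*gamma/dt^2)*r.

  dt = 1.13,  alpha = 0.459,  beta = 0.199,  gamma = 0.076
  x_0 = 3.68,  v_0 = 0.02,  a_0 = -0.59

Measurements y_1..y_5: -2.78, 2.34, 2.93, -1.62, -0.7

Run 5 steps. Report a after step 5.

a_post = 0.5808

step 1: x_pred=3.3259  r=-6.1059  x^+=0.5233  v^+=-1.7220  a^+=-1.3168
step 2: x_pred=-2.2633  r=4.6033  x^+=-0.1504  v^+=-2.3993  a^+=-0.7689
step 3: x_pred=-3.3525  r=6.2825  x^+=-0.4688  v^+=-2.1618  a^+=-0.0210
step 4: x_pred=-2.9251  r=1.3051  x^+=-2.3260  v^+=-1.9557  a^+=0.1343
step 5: x_pred=-4.4502  r=3.7502  x^+=-2.7289  v^+=-1.1434  a^+=0.5808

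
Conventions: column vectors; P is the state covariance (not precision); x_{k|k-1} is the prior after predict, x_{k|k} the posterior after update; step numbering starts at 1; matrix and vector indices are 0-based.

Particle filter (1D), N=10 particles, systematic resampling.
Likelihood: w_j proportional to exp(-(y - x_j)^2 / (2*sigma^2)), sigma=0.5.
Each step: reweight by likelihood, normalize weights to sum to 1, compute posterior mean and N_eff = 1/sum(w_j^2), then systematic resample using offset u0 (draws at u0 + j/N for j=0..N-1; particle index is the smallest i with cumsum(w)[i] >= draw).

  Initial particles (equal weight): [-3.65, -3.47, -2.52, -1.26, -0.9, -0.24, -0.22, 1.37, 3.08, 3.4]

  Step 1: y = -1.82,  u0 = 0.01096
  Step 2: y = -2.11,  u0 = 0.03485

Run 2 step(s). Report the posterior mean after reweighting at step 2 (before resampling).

step 1: w=[0.0011, 0.0039, 0.3376, 0.4804, 0.1655, 0.0061, 0.0054, 0.0000, 0.0000, 0.0000]  mean=-1.6252  Neff=2.6864  idx=[2, 2, 2, 2, 3, 3, 3, 3, 3, 4]
step 2: w=[0.1747, 0.1747, 0.1747, 0.1747, 0.0576, 0.0576, 0.0576, 0.0576, 0.0576, 0.0131]  mean=-2.1357  Neff=7.2026  idx=[0, 0, 1, 1, 2, 3, 3, 4, 6, 8]

post_mean = -2.1357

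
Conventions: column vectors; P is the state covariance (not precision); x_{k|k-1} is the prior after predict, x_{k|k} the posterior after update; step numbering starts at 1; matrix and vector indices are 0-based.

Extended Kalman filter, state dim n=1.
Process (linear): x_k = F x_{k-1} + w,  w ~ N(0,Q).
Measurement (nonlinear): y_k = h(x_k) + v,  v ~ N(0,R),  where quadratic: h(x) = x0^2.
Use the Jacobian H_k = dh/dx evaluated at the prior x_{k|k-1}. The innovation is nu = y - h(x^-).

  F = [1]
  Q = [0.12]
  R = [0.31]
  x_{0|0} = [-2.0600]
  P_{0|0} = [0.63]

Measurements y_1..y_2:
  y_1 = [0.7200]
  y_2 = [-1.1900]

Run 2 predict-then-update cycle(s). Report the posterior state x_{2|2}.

x_post = [-0.4262]

step 1: x^-=[-2.0600]  P^-=[0.7500]  H_jac=[-4.1200]  S=[13.0408]  K=[-0.2369]  nu=[-3.5236]  x^+=[-1.2251]  P^+=[0.0178]
step 2: x^-=[-1.2251]  P^-=[0.1378]  H_jac=[-2.4502]  S=[1.1374]  K=[-0.2969]  nu=[-2.6908]  x^+=[-0.4262]  P^+=[0.0376]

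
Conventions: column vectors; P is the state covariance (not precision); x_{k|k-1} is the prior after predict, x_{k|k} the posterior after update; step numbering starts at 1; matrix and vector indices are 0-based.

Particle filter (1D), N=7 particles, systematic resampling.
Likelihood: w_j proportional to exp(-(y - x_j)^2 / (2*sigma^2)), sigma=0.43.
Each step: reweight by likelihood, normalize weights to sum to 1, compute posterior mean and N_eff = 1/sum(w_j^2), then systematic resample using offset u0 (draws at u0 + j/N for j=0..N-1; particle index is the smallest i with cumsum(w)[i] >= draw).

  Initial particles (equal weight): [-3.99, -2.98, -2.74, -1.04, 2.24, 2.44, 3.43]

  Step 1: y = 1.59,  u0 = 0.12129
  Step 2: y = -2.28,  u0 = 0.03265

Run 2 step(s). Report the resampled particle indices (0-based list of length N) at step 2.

step 1: w=[0.0000, 0.0000, 0.0000, 0.0000, 0.6922, 0.3076, 0.0002]  mean=2.3018  Neff=1.7429  idx=[4, 4, 4, 4, 5, 5, 5]
step 2: w=[0.2487, 0.2487, 0.2487, 0.2487, 0.0017, 0.0017, 0.0017]  mean=2.2410  Neff=4.0405  idx=[0, 0, 1, 1, 2, 3, 3]

resampled_idx = [0, 0, 1, 1, 2, 3, 3]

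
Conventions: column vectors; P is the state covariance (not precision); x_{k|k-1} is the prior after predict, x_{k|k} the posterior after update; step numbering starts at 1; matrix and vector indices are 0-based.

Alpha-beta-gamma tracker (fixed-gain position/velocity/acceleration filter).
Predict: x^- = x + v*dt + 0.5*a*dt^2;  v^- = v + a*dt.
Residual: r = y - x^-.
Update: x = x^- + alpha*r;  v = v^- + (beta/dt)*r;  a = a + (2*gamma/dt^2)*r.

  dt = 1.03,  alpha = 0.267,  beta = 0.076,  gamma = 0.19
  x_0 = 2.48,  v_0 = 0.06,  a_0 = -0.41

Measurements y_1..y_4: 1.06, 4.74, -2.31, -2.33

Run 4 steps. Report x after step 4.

step 1: x_pred=2.3243  r=-1.2643  x^+=1.9867  v^+=-0.4556  a^+=-0.8629
step 2: x_pred=1.0598  r=3.6802  x^+=2.0424  v^+=-1.0728  a^+=0.4553
step 3: x_pred=1.1790  r=-3.4890  x^+=0.2474  v^+=-0.8612  a^+=-0.7944
step 4: x_pred=-1.0610  r=-1.2690  x^+=-1.3998  v^+=-1.7730  a^+=-1.2489

x_post = -1.3998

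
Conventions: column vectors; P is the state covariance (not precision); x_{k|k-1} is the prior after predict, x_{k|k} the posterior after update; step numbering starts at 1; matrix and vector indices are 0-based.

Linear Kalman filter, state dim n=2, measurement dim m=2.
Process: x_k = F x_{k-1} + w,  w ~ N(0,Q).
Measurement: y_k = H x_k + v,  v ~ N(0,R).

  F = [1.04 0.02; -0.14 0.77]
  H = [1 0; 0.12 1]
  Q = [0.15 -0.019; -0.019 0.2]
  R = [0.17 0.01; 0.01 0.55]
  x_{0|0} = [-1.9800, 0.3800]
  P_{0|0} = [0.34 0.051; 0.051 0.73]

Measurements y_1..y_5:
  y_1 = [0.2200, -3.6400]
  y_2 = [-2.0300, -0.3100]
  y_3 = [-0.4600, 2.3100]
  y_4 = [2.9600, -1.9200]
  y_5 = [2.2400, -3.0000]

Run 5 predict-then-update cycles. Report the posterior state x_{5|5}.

step 1: x^-=[-2.0516, 0.5698]  P^-=[0.5202 -0.0166; -0.0166 0.6285]  S=[0.6902 0.0559; 0.0559 1.1820]  K=[0.7534 0.0032; -0.0672 0.5332]  nu=[2.2716, -3.9636]  x^+=[-0.3528, -1.6962]  P^+=[0.1281 -0.0061; -0.0061 0.2933]
step 2: x^-=[-0.4008, -1.2567]  P^-=[0.2884 -0.0380; -0.0380 0.3777]  S=[0.4584 0.0066; 0.0066 0.9228]  K=[0.6293 -0.0082; -0.0887 0.4050]  nu=[-1.6292, 0.9948]  x^+=[-1.4342, -0.7092]  P^+=[0.1069 -0.0110; -0.0110 0.2232]
step 3: x^-=[-1.5057, -0.3453]  P^-=[0.2653 -0.0399; -0.0399 0.3368]  S=[0.4353 0.0019; 0.0019 0.8811]  K=[0.6095 -0.0105; -0.0934 0.3771]  nu=[1.0457, 2.8360]  x^+=[-0.8982, 0.6264]  P^+=[0.1035 -0.0121; -0.0121 0.2079]
step 4: x^-=[-0.9216, 0.6080]  P^-=[0.2615 -0.0405; -0.0405 0.3279]  S=[0.4315 0.0009; 0.0009 0.8719]  K=[0.6061 -0.0111; -0.0947 0.3706]  nu=[3.8816, -2.4175]  x^+=[1.4577, -0.6552]  P^+=[0.1029 -0.0124; -0.0124 0.2044]
step 5: x^-=[1.5029, -0.7086]  P^-=[0.2609 -0.0407; -0.0407 0.3258]  S=[0.4309 0.0006; 0.0006 0.8698]  K=[0.6055 -0.0112; -0.0950 0.3691]  nu=[0.7371, -2.4718]  x^+=[1.9770, -1.6908]  P^+=[0.1028 -0.0125; -0.0125 0.2035]

x_post = [1.9770, -1.6908]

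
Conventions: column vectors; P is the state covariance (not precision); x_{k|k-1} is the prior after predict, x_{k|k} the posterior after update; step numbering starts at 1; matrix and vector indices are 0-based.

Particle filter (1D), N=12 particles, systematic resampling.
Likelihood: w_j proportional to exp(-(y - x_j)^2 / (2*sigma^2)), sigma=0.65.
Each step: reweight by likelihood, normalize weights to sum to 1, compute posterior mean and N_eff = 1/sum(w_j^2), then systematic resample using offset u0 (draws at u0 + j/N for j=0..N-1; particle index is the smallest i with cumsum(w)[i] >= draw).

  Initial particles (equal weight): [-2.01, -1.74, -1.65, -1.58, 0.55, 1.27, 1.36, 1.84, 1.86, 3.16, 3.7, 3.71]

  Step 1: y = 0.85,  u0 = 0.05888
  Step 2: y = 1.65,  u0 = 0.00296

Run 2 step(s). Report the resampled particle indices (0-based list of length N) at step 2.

resampled_idx = [0, 3, 3, 4, 5, 6, 7, 8, 8, 9, 10, 11]

step 1: w=[0.0000, 0.0001, 0.0002, 0.0003, 0.2936, 0.2650, 0.2401, 0.1024, 0.0977, 0.0006, 0.0000, 0.0000]  mean=1.1956  Neff=4.2719  idx=[4, 4, 4, 5, 5, 5, 5, 6, 6, 7, 7, 8]
step 2: w=[0.0273, 0.0273, 0.0273, 0.0962, 0.0962, 0.0962, 0.0962, 0.1033, 0.1033, 0.1093, 0.1093, 0.1083]  mean=1.4183  Neff=10.3950  idx=[0, 3, 3, 4, 5, 6, 7, 8, 8, 9, 10, 11]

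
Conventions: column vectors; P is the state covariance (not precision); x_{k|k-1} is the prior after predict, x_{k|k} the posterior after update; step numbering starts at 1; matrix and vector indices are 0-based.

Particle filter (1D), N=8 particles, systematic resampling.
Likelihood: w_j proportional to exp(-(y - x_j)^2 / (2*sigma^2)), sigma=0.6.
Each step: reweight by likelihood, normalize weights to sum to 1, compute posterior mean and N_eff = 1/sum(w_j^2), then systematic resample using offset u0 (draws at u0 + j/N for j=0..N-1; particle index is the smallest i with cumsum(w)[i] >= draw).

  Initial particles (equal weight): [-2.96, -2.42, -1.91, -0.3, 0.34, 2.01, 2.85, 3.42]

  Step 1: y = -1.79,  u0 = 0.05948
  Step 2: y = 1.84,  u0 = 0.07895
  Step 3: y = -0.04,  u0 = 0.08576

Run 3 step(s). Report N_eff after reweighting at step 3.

step 1: w=[0.0852, 0.3286, 0.5590, 0.0261, 0.0010, 0.0000, 0.0000, 0.0000]  mean=-2.1226  Neff=2.3341  idx=[0, 1, 1, 2, 2, 2, 2, 2]
step 2: w=[0.0000, 0.0007, 0.0007, 0.1997, 0.1997, 0.1997, 0.1997, 0.1997]  mean=-1.9107  Neff=5.0137  idx=[3, 4, 4, 5, 5, 6, 7, 7]
step 3: w=[0.1250, 0.1250, 0.1250, 0.1250, 0.1250, 0.1250, 0.1250, 0.1250]  mean=-1.9100  Neff=8.0000  idx=[0, 1, 2, 3, 4, 5, 6, 7]

N_eff = 8.0000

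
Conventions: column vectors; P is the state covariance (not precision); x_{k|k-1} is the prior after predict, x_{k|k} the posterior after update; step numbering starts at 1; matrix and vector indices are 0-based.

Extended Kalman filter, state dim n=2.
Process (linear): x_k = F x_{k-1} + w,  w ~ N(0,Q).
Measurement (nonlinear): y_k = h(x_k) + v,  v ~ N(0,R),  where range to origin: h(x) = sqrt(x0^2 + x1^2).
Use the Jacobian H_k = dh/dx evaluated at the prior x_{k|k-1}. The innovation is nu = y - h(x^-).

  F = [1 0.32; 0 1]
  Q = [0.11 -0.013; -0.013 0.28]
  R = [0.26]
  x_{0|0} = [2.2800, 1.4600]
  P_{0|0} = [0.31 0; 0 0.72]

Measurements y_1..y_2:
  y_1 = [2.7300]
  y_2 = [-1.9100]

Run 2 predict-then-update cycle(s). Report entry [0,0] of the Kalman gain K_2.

step 1: x^-=[2.7472, 1.4600]  P^-=[0.4937 0.2174; 0.2174 1.0000]  H_jac=[0.8830 0.4693]  S=[1.0454]  K=[0.5146; 0.6325]  nu=[-0.3811]  x^+=[2.5511, 1.2190]  P^+=[0.2168 -0.1229; -0.1229 0.5817]
step 2: x^-=[2.9412, 1.2190]  P^-=[0.3078 0.0502; 0.0502 0.8617]  H_jac=[0.9238 0.3829]  S=[0.6845]  K=[0.4434; 0.5498]  nu=[-5.0938]  x^+=[0.6823, -1.5816]  P^+=[0.1732 -0.1166; -0.1166 0.6548]

K[0,0] = 0.4434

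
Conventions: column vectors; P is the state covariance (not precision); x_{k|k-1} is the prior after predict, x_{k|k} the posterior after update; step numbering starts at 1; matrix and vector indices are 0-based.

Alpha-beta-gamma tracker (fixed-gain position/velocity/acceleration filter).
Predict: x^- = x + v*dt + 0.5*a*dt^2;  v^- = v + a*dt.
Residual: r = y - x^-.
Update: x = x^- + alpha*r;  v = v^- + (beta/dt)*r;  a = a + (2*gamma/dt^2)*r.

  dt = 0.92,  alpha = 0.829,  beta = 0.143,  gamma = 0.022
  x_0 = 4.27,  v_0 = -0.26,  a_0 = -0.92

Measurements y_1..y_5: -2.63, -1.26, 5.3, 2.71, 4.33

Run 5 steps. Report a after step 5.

a_post = -0.2740

step 1: x_pred=3.6415  r=-6.2715  x^+=-1.5576  v^+=-2.0812  a^+=-1.2460
step 2: x_pred=-3.9996  r=2.7396  x^+=-1.7285  v^+=-2.8017  a^+=-1.1036
step 3: x_pred=-4.7731  r=10.0731  x^+=3.5775  v^+=-2.2513  a^+=-0.5800
step 4: x_pred=1.2609  r=1.4491  x^+=2.4622  v^+=-2.5596  a^+=-0.5046
step 5: x_pred=-0.1062  r=4.4362  x^+=3.5714  v^+=-2.3343  a^+=-0.2740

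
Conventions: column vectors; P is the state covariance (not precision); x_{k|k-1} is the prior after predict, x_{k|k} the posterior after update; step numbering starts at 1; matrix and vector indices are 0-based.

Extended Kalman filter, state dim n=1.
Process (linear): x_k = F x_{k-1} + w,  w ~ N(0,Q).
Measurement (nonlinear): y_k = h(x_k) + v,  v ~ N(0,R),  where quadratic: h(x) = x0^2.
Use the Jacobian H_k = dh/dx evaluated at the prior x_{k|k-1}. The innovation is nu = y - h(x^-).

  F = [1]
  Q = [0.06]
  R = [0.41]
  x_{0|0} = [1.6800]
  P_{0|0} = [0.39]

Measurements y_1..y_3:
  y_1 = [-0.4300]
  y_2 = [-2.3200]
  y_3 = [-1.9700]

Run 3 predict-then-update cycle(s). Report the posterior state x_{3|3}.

step 1: x^-=[1.6800]  P^-=[0.4500]  H_jac=[3.3600]  S=[5.4903]  K=[0.2754]  nu=[-3.2524]  x^+=[0.7843]  P^+=[0.0336]
step 2: x^-=[0.7843]  P^-=[0.0936]  H_jac=[1.5686]  S=[0.6403]  K=[0.2293]  nu=[-2.9351]  x^+=[0.1113]  P^+=[0.0599]
step 3: x^-=[0.1113]  P^-=[0.1199]  H_jac=[0.2225]  S=[0.4159]  K=[0.0642]  nu=[-1.9824]  x^+=[-0.0159]  P^+=[0.1182]

x_post = [-0.0159]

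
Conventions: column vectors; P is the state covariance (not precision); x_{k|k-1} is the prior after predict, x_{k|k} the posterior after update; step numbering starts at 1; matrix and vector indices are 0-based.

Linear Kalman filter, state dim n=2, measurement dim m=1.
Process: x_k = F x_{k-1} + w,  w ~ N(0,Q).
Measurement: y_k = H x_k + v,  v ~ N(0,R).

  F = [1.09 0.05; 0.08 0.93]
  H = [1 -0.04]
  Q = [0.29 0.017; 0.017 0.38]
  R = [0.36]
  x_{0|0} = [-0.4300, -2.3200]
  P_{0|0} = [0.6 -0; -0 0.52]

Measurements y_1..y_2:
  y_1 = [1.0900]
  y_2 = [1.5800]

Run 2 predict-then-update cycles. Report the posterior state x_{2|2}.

x_post = [1.1442, -1.8412]

step 1: x^-=[-0.5847, -2.1920]  P^-=[1.0042 0.0935; 0.0935 0.8336]  S=[1.3580]  K=[0.7367; 0.0443]  nu=[1.5870]  x^+=[0.5844, -2.1217]  P^+=[0.2672 0.0492; 0.0492 0.8309]
step 2: x^-=[0.5309, -1.9264]  P^-=[0.6149 0.1290; 0.1290 1.1077]  S=[0.9663]  K=[0.6310; 0.0876]  nu=[0.9720]  x^+=[1.1442, -1.8412]  P^+=[0.2302 0.0756; 0.0756 1.1003]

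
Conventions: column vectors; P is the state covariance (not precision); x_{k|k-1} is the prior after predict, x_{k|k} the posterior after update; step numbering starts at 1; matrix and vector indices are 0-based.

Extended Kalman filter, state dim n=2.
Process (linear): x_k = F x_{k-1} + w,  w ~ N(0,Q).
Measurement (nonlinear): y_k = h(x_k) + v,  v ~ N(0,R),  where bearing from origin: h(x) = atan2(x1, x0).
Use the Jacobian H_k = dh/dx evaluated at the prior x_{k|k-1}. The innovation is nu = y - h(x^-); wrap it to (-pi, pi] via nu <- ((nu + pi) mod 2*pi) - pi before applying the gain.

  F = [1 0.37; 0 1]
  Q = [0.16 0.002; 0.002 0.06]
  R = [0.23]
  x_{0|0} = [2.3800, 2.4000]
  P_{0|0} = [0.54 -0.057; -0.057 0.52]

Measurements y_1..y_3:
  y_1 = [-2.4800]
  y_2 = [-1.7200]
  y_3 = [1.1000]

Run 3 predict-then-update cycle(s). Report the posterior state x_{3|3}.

step 1: x^-=[3.2680, 2.4000]  P^-=[0.7290 0.1374; 0.1374 0.5800]  H_jac=[-0.1460 0.1988]  S=[0.2605]  K=[-0.3037; 0.3656]  nu=[-3.1134]  x^+=[4.2136, 1.2617]  P^+=[0.7050 0.1663; 0.1663 0.5452]
step 2: x^-=[4.6804, 1.2617]  P^-=[1.0627 0.3700; 0.3700 0.6052]  H_jac=[-0.0537 0.1992]  S=[0.2492]  K=[0.0668; 0.4041]  nu=[-1.9833]  x^+=[4.5479, 0.4603]  P^+=[1.0616 0.3633; 0.3633 0.5645]
step 3: x^-=[4.7182, 0.4603]  P^-=[1.5677 0.5742; 0.5742 0.6245]  H_jac=[-0.0205 0.2099]  S=[0.2532]  K=[0.3492; 0.4713]  nu=[1.0027]  x^+=[5.0684, 0.9329]  P^+=[1.5368 0.5325; 0.5325 0.5683]

x_post = [5.0684, 0.9329]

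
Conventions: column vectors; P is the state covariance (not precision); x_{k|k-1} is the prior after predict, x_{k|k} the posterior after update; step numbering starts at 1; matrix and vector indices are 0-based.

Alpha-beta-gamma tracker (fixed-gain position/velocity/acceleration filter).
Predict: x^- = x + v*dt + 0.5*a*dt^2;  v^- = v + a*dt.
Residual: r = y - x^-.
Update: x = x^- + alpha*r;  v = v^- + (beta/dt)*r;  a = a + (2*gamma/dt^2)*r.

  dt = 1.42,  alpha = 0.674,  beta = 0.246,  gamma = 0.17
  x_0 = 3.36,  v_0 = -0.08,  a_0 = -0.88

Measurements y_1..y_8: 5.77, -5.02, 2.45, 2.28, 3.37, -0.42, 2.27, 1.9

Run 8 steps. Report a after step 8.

a_post = -0.8648

step 1: x_pred=2.3592  r=3.4108  x^+=4.6581  v^+=-0.7387  a^+=-0.3049
step 2: x_pred=3.3017  r=-8.3217  x^+=-2.3071  v^+=-2.6133  a^+=-1.7081
step 3: x_pred=-7.7401  r=10.1901  x^+=-0.8720  v^+=-3.2734  a^+=0.0102
step 4: x_pred=-5.5100  r=7.7900  x^+=-0.2595  v^+=-1.9095  a^+=1.3237
step 5: x_pred=-1.6364  r=5.0064  x^+=1.7379  v^+=0.8375  a^+=2.1679
step 6: x_pred=5.1127  r=-5.5327  x^+=1.3837  v^+=2.9573  a^+=1.2349
step 7: x_pred=6.8282  r=-4.5582  x^+=3.7560  v^+=3.9213  a^+=0.4664
step 8: x_pred=9.7944  r=-7.8944  x^+=4.4736  v^+=3.2159  a^+=-0.8648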